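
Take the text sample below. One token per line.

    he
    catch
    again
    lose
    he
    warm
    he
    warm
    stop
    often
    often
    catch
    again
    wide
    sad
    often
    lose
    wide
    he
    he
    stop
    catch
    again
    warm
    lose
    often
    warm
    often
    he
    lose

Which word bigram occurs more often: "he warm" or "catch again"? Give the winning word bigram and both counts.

"he warm": 2 occurrences
"catch again": 3 occurrences

"catch again" (3 vs 2)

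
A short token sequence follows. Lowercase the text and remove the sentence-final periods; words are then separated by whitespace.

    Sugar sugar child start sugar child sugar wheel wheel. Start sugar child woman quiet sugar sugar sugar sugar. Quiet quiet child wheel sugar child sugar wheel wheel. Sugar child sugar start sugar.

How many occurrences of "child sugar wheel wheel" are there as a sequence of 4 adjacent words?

Scanning the 29 overlapping 4-gram windows for "child sugar wheel wheel":
  position 6–9: child sugar wheel wheel
  position 24–27: child sugar wheel wheel

2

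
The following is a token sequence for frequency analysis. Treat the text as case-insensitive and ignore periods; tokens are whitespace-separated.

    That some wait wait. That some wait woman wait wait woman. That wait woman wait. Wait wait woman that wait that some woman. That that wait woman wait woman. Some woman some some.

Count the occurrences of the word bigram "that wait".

3

Scanning the 32 overlapping bigram windows for "that wait":
  position 12–13: that wait
  position 19–20: that wait
  position 25–26: that wait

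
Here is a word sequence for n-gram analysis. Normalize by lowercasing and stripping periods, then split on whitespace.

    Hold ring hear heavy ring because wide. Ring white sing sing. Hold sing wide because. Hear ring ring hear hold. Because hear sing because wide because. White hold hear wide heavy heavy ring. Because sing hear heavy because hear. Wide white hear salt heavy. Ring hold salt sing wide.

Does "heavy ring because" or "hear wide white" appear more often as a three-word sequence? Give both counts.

"heavy ring because" (2 vs 1)

"heavy ring because": 2 occurrences
"hear wide white": 1 occurrence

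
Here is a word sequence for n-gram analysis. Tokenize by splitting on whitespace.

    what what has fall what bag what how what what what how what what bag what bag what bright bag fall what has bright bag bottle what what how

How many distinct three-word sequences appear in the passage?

22

29 tokens → 27 trigram windows in total.
Repeated trigrams (each contributes count−1 duplicates):
  what bag what: 3
  how what what: 2
  what how what: 2
  what what how: 2
5 duplicate windows → 27 − 5 = 22 distinct.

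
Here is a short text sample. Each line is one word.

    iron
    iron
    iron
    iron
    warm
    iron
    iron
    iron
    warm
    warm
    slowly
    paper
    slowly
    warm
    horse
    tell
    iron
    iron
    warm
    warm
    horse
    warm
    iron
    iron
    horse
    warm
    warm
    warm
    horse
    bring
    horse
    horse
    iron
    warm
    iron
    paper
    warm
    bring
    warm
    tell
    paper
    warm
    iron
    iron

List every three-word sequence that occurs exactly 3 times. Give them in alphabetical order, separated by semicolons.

iron iron iron; iron iron warm; warm iron iron

Trigram counts meeting the condition (exactly 3 times):
  iron iron iron: 3
  iron iron warm: 3
  warm iron iron: 3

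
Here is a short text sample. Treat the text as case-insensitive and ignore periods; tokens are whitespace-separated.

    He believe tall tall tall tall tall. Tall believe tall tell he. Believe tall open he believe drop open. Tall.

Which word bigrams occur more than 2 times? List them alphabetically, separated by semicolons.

Bigram counts meeting the condition (more than 2 times):
  believe tall: 3
  he believe: 3
  tall tall: 5

believe tall; he believe; tall tall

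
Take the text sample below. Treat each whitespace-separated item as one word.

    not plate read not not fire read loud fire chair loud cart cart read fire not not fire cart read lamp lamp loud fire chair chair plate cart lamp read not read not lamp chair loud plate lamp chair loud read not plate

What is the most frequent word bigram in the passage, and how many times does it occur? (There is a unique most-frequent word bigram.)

"read not", 4 times

Bigram frequencies (highest first):
  read not: 4
  chair loud: 3
  not plate: 2
  not not: 2
  not fire: 2
  loud fire: 2
  … (24 more, each ≤ 2)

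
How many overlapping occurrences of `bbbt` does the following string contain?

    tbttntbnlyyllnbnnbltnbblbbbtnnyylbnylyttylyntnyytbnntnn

Sliding a length-4 window over the 55 characters (52 positions):
  position 25–28: bbbt

1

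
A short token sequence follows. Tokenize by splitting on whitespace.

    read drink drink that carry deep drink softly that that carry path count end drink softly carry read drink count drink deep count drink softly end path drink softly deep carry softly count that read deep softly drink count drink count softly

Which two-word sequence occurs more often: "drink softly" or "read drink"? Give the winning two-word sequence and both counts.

"drink softly" (4 vs 2)

"drink softly": 4 occurrences
"read drink": 2 occurrences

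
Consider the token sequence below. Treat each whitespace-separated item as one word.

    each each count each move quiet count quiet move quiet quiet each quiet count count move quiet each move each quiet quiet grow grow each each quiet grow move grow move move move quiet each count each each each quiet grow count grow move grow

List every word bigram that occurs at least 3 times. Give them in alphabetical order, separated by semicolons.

Bigram counts meeting the condition (at least 3 times):
  each each: 4
  each quiet: 4
  grow move: 3
  move quiet: 4
  quiet each: 3
  quiet grow: 3

each each; each quiet; grow move; move quiet; quiet each; quiet grow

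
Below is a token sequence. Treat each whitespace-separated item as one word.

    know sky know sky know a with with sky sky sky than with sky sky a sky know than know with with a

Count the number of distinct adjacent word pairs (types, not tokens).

23 tokens → 22 bigram windows in total.
Repeated bigrams (each contributes count−1 duplicates):
  sky know: 3
  sky sky: 3
  know sky: 2
  with sky: 2
  with with: 2
7 duplicate windows → 22 − 7 = 15 distinct.

15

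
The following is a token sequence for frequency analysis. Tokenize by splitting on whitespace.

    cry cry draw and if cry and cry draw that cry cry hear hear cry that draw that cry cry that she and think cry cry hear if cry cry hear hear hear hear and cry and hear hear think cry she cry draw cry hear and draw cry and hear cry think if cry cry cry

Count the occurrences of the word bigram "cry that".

Scanning the 56 overlapping bigram windows for "cry that":
  position 15–16: cry that
  position 20–21: cry that

2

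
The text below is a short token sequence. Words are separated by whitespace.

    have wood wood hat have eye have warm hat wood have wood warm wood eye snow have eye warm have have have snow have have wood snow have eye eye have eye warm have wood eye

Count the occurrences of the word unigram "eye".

Scanning the 36 tokens for "eye":
  position 6: eye
  position 15: eye
  position 18: eye
  position 29: eye
  position 30: eye
  position 32: eye
  position 36: eye

7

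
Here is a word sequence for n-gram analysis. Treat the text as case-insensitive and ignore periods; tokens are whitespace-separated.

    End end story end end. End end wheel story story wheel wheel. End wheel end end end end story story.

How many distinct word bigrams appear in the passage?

20 tokens → 19 bigram windows in total.
Repeated bigrams (each contributes count−1 duplicates):
  end end: 7
  end story: 2
  end wheel: 2
  story story: 2
  wheel end: 2
10 duplicate windows → 19 − 10 = 9 distinct.

9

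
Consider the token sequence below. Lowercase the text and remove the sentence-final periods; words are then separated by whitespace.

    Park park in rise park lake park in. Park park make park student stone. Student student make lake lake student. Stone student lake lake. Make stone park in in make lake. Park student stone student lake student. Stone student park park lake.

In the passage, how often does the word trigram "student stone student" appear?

4

Scanning the 40 overlapping trigram windows for "student stone student":
  position 13–15: student stone student
  position 20–22: student stone student
  position 33–35: student stone student
  position 37–39: student stone student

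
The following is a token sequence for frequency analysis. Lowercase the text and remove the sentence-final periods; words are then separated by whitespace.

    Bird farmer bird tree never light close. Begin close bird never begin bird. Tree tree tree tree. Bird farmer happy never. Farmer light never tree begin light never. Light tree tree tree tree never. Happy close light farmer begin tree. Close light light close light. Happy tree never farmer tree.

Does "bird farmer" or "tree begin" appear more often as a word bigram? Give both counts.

"bird farmer": 2 occurrences
"tree begin": 1 occurrence

"bird farmer" (2 vs 1)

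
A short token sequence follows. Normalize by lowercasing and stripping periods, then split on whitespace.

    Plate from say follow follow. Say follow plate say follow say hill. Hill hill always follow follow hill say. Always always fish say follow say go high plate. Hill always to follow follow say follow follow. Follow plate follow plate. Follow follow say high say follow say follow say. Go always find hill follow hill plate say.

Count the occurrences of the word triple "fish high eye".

0

Scanning the 55 overlapping trigram windows for "fish high eye":
  (none found)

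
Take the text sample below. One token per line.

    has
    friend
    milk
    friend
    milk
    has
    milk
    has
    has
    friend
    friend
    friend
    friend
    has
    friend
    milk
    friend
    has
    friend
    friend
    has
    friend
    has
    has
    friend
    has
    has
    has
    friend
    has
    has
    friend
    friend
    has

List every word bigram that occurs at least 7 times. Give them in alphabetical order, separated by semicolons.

Bigram counts meeting the condition (at least 7 times):
  friend has: 7
  has friend: 8

friend has; has friend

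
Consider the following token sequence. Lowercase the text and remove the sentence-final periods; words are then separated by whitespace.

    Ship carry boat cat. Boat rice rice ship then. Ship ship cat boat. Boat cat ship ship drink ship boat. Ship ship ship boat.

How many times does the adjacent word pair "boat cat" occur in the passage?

2

Scanning the 23 overlapping bigram windows for "boat cat":
  position 3–4: boat cat
  position 14–15: boat cat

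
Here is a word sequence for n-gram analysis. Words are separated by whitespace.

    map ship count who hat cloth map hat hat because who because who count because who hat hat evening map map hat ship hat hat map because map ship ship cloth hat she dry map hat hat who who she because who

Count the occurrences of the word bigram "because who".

Scanning the 41 overlapping bigram windows for "because who":
  position 10–11: because who
  position 12–13: because who
  position 15–16: because who
  position 41–42: because who

4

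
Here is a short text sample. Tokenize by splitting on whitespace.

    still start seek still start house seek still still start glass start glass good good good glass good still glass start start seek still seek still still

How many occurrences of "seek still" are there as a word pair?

Scanning the 26 overlapping bigram windows for "seek still":
  position 3–4: seek still
  position 7–8: seek still
  position 23–24: seek still
  position 25–26: seek still

4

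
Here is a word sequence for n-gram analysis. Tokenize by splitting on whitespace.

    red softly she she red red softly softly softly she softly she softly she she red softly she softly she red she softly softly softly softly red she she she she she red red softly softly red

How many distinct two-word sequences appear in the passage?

37 tokens → 36 bigram windows in total.
Repeated bigrams (each contributes count−1 duplicates):
  she she: 6
  softly she: 6
  softly softly: 6
  red softly: 4
  she red: 4
  she softly: 4
  red red: 2
  red she: 2
  … (1 more repeated)
27 duplicate windows → 36 − 27 = 9 distinct.

9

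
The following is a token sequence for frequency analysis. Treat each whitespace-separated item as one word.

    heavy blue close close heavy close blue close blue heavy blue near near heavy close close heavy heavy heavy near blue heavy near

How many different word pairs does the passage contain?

13

23 tokens → 22 bigram windows in total.
Repeated bigrams (each contributes count−1 duplicates):
  blue close: 2
  blue heavy: 2
  close blue: 2
  close close: 2
  close heavy: 2
  heavy blue: 2
  heavy close: 2
  heavy heavy: 2
  … (1 more repeated)
9 duplicate windows → 22 − 9 = 13 distinct.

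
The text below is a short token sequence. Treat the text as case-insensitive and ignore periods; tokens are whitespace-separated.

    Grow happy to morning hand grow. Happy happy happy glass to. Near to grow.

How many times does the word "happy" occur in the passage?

Scanning the 14 tokens for "happy":
  position 2: happy
  position 7: happy
  position 8: happy
  position 9: happy

4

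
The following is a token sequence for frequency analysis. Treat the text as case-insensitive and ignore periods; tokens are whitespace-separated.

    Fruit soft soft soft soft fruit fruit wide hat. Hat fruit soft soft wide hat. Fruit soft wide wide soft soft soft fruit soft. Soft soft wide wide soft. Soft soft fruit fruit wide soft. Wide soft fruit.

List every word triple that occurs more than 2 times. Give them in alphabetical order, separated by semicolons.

fruit soft soft; soft soft fruit; soft soft soft

Trigram counts meeting the condition (more than 2 times):
  fruit soft soft: 3
  soft soft fruit: 3
  soft soft soft: 5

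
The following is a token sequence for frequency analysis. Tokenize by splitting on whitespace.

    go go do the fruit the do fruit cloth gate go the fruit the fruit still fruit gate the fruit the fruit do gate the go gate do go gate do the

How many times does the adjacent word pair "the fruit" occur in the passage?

Scanning the 31 overlapping bigram windows for "the fruit":
  position 4–5: the fruit
  position 12–13: the fruit
  position 14–15: the fruit
  position 19–20: the fruit
  position 21–22: the fruit

5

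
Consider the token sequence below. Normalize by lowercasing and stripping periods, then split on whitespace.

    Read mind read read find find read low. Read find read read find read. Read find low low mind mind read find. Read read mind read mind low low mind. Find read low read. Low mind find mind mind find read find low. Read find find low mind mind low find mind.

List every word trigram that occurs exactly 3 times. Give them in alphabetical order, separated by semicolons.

Trigram counts meeting the condition (exactly 3 times):
  find read read: 3
  read find read: 3
  read read find: 3

find read read; read find read; read read find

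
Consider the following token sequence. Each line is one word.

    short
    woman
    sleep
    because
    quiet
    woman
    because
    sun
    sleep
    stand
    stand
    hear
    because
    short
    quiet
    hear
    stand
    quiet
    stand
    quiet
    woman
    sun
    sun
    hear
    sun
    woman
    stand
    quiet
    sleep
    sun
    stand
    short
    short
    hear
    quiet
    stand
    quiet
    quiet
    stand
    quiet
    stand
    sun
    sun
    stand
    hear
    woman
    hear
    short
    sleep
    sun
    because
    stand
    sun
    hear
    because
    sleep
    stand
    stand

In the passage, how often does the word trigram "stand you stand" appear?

Scanning the 56 overlapping trigram windows for "stand you stand":
  (none found)

0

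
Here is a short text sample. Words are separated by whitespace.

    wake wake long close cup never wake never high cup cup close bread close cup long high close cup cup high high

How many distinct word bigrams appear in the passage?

18

22 tokens → 21 bigram windows in total.
Repeated bigrams (each contributes count−1 duplicates):
  close cup: 3
  cup cup: 2
3 duplicate windows → 21 − 3 = 18 distinct.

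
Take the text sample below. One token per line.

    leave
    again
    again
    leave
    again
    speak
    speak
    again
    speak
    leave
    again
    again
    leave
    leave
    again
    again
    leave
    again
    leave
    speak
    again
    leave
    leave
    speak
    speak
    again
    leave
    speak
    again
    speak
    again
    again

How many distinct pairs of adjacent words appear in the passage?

32 tokens → 31 bigram windows in total.
Repeated bigrams (each contributes count−1 duplicates):
  again leave: 6
  leave again: 5
  speak again: 5
  again again: 4
  again speak: 3
  leave speak: 3
  leave leave: 2
  speak speak: 2
22 duplicate windows → 31 − 22 = 9 distinct.

9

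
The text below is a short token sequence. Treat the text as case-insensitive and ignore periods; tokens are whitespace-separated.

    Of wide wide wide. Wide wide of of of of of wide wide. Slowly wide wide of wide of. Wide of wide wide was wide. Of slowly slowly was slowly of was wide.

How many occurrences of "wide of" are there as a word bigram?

Scanning the 32 overlapping bigram windows for "wide of":
  position 6–7: wide of
  position 16–17: wide of
  position 18–19: wide of
  position 20–21: wide of
  position 25–26: wide of

5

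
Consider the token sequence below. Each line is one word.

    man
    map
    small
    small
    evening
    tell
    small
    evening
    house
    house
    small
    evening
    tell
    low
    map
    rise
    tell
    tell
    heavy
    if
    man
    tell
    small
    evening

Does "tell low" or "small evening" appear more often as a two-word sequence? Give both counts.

"small evening" (4 vs 1)

"tell low": 1 occurrence
"small evening": 4 occurrences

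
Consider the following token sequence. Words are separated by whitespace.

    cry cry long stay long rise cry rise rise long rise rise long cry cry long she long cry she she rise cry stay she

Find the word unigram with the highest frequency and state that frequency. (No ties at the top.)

Unigram frequencies (highest first):
  cry: 7
  long: 6
  rise: 6
  she: 4
  stay: 2

"cry", 7 times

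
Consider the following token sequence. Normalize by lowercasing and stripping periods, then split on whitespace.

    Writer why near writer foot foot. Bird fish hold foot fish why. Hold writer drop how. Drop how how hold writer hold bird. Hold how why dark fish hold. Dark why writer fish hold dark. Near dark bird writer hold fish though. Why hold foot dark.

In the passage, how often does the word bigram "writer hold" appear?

Scanning the 45 overlapping bigram windows for "writer hold":
  position 21–22: writer hold
  position 39–40: writer hold

2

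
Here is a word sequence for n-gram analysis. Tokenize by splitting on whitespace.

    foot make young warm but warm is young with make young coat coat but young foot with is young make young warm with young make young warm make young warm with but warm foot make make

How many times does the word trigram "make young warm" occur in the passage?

Scanning the 34 overlapping trigram windows for "make young warm":
  position 2–4: make young warm
  position 20–22: make young warm
  position 25–27: make young warm
  position 28–30: make young warm

4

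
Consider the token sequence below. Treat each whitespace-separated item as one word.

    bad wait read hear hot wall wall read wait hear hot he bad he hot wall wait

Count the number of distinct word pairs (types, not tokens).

14

17 tokens → 16 bigram windows in total.
Repeated bigrams (each contributes count−1 duplicates):
  hear hot: 2
  hot wall: 2
2 duplicate windows → 16 − 2 = 14 distinct.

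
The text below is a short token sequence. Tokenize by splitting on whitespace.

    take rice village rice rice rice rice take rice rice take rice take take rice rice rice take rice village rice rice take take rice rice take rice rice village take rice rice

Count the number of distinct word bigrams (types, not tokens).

33 tokens → 32 bigram windows in total.
Repeated bigrams (each contributes count−1 duplicates):
  rice rice: 10
  take rice: 8
  rice take: 6
  rice village: 3
  take take: 2
  village rice: 2
25 duplicate windows → 32 − 25 = 7 distinct.

7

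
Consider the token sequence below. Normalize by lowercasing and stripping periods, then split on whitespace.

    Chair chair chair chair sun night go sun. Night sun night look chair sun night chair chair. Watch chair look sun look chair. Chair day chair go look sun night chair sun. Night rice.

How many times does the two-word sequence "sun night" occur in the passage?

Scanning the 33 overlapping bigram windows for "sun night":
  position 5–6: sun night
  position 8–9: sun night
  position 10–11: sun night
  position 14–15: sun night
  position 29–30: sun night
  position 32–33: sun night

6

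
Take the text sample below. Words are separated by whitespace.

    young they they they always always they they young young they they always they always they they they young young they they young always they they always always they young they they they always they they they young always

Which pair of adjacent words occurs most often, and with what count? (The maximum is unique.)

"they they", 12 times

Bigram frequencies (highest first):
  they they: 12
  always they: 6
  they always: 5
  they young: 5
  young they: 4
  always always: 2
  … (2 more, each ≤ 2)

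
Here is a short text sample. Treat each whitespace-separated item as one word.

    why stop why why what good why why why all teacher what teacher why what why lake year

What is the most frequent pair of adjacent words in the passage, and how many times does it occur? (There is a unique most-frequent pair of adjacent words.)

Bigram frequencies (highest first):
  why why: 3
  why what: 2
  why stop: 1
  stop why: 1
  what good: 1
  good why: 1
  … (8 more, each ≤ 1)

"why why", 3 times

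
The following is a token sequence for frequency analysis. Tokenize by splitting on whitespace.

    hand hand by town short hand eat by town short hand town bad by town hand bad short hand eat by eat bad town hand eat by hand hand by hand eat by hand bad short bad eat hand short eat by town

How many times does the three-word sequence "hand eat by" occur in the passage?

4

Scanning the 41 overlapping trigram windows for "hand eat by":
  position 6–8: hand eat by
  position 19–21: hand eat by
  position 25–27: hand eat by
  position 31–33: hand eat by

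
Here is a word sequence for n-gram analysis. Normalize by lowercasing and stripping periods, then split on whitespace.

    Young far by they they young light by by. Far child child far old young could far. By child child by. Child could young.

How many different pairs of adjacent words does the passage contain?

24 tokens → 23 bigram windows in total.
Repeated bigrams (each contributes count−1 duplicates):
  by child: 2
  child child: 2
  far by: 2
3 duplicate windows → 23 − 3 = 20 distinct.

20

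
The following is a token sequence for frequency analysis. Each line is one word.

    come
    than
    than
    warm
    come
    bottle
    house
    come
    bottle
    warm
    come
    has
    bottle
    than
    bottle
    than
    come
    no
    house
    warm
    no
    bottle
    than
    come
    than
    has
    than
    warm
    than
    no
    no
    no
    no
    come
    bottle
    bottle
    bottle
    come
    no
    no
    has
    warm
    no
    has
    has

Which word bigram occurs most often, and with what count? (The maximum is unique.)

"no no", 4 times

Bigram frequencies (highest first):
  no no: 4
  come bottle: 3
  bottle than: 3
  come than: 2
  than warm: 2
  warm come: 2
  … (23 more, each ≤ 2)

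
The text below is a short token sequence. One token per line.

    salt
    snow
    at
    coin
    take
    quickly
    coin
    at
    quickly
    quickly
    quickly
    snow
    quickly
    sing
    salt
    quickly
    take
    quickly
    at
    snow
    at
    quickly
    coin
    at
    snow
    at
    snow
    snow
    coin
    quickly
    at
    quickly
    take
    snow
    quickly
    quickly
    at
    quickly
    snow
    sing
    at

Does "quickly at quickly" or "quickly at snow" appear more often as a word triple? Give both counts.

"quickly at quickly": 2 occurrences
"quickly at snow": 1 occurrence

"quickly at quickly" (2 vs 1)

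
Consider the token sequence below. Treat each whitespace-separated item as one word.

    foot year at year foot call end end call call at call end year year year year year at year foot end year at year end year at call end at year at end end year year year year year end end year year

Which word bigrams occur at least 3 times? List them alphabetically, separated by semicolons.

at year; call end; end end; end year; year at; year year

Bigram counts meeting the condition (at least 3 times):
  at year: 4
  call end: 3
  end end: 3
  end year: 5
  year at: 5
  year year: 9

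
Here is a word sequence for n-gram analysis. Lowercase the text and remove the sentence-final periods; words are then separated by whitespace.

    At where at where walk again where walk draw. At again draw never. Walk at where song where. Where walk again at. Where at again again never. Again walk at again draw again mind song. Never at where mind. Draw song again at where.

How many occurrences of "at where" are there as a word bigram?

6

Scanning the 43 overlapping bigram windows for "at where":
  position 1–2: at where
  position 3–4: at where
  position 15–16: at where
  position 22–23: at where
  position 37–38: at where
  position 43–44: at where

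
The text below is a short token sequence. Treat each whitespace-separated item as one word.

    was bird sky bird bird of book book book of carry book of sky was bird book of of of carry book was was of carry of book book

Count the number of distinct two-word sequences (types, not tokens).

29 tokens → 28 bigram windows in total.
Repeated bigrams (each contributes count−1 duplicates):
  book book: 3
  book of: 3
  of carry: 3
  carry book: 2
  of book: 2
  of of: 2
  was bird: 2
10 duplicate windows → 28 − 10 = 18 distinct.

18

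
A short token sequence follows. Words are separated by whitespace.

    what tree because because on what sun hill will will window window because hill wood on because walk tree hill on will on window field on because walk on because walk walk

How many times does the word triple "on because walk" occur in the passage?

Scanning the 30 overlapping trigram windows for "on because walk":
  position 16–18: on because walk
  position 26–28: on because walk
  position 29–31: on because walk

3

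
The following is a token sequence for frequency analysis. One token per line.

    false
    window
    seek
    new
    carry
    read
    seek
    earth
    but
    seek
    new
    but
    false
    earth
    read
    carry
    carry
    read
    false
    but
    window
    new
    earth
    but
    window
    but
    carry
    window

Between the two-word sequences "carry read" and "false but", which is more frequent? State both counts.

"carry read" (2 vs 1)

"carry read": 2 occurrences
"false but": 1 occurrence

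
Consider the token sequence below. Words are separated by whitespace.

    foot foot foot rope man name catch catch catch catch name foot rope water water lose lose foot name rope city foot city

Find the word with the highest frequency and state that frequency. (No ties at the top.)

"foot", 6 times

Unigram frequencies (highest first):
  foot: 6
  catch: 4
  rope: 3
  name: 3
  water: 2
  lose: 2
  … (2 more, each ≤ 2)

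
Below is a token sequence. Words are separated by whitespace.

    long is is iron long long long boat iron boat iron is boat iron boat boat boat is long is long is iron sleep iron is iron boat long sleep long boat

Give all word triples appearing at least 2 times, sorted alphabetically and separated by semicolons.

Trigram counts meeting the condition (at least 2 times):
  boat iron boat: 2
  is long is: 2

boat iron boat; is long is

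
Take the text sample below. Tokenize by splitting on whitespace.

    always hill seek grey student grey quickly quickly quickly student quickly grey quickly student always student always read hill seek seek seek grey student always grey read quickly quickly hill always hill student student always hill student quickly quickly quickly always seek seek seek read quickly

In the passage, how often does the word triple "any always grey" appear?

Scanning the 44 overlapping trigram windows for "any always grey":
  (none found)

0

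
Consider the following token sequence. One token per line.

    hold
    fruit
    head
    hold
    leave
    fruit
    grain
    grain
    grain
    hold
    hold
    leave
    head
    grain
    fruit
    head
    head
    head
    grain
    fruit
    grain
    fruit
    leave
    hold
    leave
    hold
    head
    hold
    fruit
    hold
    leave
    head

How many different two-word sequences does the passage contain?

32 tokens → 31 bigram windows in total.
Repeated bigrams (each contributes count−1 duplicates):
  hold leave: 4
  grain fruit: 3
  fruit grain: 2
  fruit head: 2
  grain grain: 2
  head grain: 2
  head head: 2
  head hold: 2
  … (3 more repeated)
14 duplicate windows → 31 − 14 = 17 distinct.

17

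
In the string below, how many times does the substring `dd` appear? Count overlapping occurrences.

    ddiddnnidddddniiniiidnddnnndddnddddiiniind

12

Sliding a length-2 window over the 42 characters (41 positions):
  position 1–2: dd
  position 4–5: dd
  position 9–10: dd
  position 10–11: dd
  position 11–12: dd
  position 12–13: dd
  position 23–24: dd
  position 28–29: dd
  position 29–30: dd
  position 32–33: dd
  … (2 more)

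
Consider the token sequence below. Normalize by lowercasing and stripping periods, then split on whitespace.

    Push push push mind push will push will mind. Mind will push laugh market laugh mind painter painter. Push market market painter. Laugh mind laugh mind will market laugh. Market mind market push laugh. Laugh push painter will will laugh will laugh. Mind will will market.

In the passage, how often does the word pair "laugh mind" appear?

4

Scanning the 45 overlapping bigram windows for "laugh mind":
  position 15–16: laugh mind
  position 23–24: laugh mind
  position 25–26: laugh mind
  position 42–43: laugh mind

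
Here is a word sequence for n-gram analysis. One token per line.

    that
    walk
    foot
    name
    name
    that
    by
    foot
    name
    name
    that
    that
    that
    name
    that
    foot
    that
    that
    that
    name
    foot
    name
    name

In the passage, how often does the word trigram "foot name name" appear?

Scanning the 21 overlapping trigram windows for "foot name name":
  position 3–5: foot name name
  position 8–10: foot name name
  position 21–23: foot name name

3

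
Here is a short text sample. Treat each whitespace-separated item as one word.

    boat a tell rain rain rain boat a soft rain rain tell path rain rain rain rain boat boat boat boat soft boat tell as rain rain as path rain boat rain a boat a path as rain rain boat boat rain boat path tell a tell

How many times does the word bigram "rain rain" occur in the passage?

Scanning the 46 overlapping bigram windows for "rain rain":
  position 4–5: rain rain
  position 5–6: rain rain
  position 10–11: rain rain
  position 14–15: rain rain
  position 15–16: rain rain
  position 16–17: rain rain
  position 26–27: rain rain
  position 38–39: rain rain

8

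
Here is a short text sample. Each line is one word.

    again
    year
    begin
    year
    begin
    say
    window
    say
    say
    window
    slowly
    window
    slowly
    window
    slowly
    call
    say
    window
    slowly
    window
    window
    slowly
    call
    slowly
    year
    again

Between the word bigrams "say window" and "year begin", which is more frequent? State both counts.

"say window": 3 occurrences
"year begin": 2 occurrences

"say window" (3 vs 2)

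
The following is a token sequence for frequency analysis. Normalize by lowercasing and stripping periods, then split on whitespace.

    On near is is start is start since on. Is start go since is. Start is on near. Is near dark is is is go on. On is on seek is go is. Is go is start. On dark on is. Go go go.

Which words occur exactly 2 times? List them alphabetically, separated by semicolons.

Unigram counts meeting the condition (exactly 2 times):
  dark: 2
  since: 2

dark; since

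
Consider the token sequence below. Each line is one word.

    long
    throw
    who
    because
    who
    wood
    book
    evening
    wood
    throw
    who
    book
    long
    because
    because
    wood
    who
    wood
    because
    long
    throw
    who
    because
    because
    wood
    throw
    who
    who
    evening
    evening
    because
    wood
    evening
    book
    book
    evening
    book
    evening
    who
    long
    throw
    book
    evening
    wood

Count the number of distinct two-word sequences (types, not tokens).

44 tokens → 43 bigram windows in total.
Repeated bigrams (each contributes count−1 duplicates):
  book evening: 4
  throw who: 4
  because wood: 3
  long throw: 3
  because because: 2
  evening book: 2
  evening wood: 2
  who because: 2
  … (2 more repeated)
16 duplicate windows → 43 − 16 = 27 distinct.

27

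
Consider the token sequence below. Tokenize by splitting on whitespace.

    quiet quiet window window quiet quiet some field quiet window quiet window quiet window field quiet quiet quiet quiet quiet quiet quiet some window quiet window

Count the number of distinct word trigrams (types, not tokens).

26 tokens → 24 trigram windows in total.
Repeated trigrams (each contributes count−1 duplicates):
  quiet quiet quiet: 5
  window quiet window: 3
  quiet quiet some: 2
  quiet window quiet: 2
8 duplicate windows → 24 − 8 = 16 distinct.

16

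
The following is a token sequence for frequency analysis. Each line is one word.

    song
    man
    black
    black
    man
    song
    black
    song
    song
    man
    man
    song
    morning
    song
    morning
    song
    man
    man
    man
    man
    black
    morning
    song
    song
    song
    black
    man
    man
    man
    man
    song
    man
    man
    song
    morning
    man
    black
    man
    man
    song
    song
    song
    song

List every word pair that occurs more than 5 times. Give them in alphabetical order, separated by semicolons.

man man; song song

Bigram counts meeting the condition (more than 5 times):
  man man: 9
  song song: 6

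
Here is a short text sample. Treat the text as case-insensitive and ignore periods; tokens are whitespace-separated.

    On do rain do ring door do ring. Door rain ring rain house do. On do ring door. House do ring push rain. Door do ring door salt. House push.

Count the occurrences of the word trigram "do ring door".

4

Scanning the 28 overlapping trigram windows for "do ring door":
  position 4–6: do ring door
  position 7–9: do ring door
  position 16–18: do ring door
  position 25–27: do ring door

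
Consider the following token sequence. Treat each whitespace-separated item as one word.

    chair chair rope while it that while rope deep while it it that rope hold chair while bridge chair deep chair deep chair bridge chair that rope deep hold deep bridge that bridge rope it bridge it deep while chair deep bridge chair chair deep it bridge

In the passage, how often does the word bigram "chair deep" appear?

4

Scanning the 46 overlapping bigram windows for "chair deep":
  position 19–20: chair deep
  position 21–22: chair deep
  position 40–41: chair deep
  position 44–45: chair deep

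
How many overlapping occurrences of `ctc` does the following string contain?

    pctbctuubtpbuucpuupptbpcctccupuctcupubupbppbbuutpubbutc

2

Sliding a length-3 window over the 55 characters (53 positions):
  position 25–27: ctc
  position 32–34: ctc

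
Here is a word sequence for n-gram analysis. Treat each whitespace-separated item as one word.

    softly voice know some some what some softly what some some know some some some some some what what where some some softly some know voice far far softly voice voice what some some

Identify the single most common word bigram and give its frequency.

Bigram frequencies (highest first):
  some some: 8
  what some: 3
  softly voice: 2
  know some: 2
  some what: 2
  some softly: 2
  … (13 more, each ≤ 2)

"some some", 8 times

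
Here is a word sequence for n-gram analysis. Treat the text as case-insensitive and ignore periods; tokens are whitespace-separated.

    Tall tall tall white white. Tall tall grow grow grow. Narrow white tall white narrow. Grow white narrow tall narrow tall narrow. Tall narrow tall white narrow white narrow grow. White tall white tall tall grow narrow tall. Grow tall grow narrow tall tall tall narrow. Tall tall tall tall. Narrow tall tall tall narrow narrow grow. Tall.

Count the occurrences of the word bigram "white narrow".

4

Scanning the 57 overlapping bigram windows for "white narrow":
  position 14–15: white narrow
  position 17–18: white narrow
  position 26–27: white narrow
  position 28–29: white narrow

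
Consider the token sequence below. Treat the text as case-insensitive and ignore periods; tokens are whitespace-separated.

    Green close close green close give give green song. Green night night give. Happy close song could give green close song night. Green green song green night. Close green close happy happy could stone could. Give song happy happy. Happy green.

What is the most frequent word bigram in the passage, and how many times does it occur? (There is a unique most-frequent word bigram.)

"green close", 4 times

Bigram frequencies (highest first):
  green close: 4
  happy happy: 3
  close green: 2
  give green: 2
  green song: 2
  song green: 2
  … (22 more, each ≤ 2)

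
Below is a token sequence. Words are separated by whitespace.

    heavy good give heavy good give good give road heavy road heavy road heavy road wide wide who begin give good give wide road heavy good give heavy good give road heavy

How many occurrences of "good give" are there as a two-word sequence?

Scanning the 31 overlapping bigram windows for "good give":
  position 2–3: good give
  position 5–6: good give
  position 7–8: good give
  position 21–22: good give
  position 26–27: good give
  position 29–30: good give

6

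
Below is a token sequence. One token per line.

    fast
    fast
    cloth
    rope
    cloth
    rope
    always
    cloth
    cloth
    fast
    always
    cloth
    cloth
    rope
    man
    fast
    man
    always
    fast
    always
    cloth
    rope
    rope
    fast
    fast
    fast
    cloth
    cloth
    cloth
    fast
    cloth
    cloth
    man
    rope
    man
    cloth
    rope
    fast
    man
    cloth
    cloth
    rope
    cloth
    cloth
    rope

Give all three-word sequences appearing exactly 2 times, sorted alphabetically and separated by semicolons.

always cloth cloth; cloth cloth fast; cloth rope cloth; fast always cloth; fast cloth cloth; fast fast cloth

Trigram counts meeting the condition (exactly 2 times):
  always cloth cloth: 2
  cloth cloth fast: 2
  cloth rope cloth: 2
  fast always cloth: 2
  fast cloth cloth: 2
  fast fast cloth: 2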